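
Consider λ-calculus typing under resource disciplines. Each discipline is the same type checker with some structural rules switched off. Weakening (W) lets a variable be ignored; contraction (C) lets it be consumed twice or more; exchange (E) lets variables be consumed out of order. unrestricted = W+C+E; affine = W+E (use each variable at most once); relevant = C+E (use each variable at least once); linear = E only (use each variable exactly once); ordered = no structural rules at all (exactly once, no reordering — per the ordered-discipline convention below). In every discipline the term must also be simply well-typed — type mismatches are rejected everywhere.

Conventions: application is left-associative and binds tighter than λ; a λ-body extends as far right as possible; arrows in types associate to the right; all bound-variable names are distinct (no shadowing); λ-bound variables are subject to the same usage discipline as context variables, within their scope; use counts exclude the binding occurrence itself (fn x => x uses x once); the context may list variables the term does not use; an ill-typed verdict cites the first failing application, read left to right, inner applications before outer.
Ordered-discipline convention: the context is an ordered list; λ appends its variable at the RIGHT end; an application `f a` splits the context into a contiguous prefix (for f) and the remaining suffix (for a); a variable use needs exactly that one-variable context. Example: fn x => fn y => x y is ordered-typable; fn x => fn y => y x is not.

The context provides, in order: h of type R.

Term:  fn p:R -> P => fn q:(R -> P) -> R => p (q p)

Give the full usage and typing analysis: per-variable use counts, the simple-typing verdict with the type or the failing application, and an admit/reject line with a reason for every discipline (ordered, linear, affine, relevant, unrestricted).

usage: h: 0×; p (bound): 2×; q (bound): 1×
order of uses: p, q, p
typing: ✓ — (R -> P) -> ((R -> P) -> R) -> P
ordered ✗ (p ×2 used more than once (contraction); unused: h — weakening required)
linear ✗ (p ×2 used more than once (contraction); unused: h — weakening required)
affine ✗ (p ×2 used more than once (contraction))
relevant ✗ (unused: h — weakening required)
unrestricted ✓ (well-typed at (R -> P) -> ((R -> P) -> R) -> P; no restrictions here)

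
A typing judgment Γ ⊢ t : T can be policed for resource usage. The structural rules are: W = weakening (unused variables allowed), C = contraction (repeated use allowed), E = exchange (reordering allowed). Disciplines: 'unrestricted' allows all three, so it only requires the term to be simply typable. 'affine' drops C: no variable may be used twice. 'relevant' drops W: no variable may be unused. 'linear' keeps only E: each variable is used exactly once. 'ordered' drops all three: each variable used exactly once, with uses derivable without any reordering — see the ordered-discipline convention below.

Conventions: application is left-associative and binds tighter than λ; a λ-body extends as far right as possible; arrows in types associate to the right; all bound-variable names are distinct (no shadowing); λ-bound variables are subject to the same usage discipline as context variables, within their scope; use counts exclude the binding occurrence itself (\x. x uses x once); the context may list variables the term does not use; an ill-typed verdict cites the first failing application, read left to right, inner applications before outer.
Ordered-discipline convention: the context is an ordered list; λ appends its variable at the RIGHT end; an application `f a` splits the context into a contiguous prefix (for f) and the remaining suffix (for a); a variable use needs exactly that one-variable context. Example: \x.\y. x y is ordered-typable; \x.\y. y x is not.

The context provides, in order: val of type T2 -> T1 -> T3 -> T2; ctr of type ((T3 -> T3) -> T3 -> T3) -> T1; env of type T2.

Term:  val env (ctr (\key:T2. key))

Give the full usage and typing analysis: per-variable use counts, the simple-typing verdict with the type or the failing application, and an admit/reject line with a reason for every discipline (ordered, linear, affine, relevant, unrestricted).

use counts: val: 1×, ctr: 1×, env: 1×, key (λ-bound): 1×
uses in reading order: val, env, ctr, key
typing: ill-typed: argument of type T2 -> T2 where (T3 -> T3) -> T3 -> T3 is required
ordered ✗ (not simply typable)
linear ✗ (fails simple typing)
affine ✗ (a type mismatch blocks all five)
relevant ✗ (the type mismatch rejects it)
unrestricted ✗ (not simply typable)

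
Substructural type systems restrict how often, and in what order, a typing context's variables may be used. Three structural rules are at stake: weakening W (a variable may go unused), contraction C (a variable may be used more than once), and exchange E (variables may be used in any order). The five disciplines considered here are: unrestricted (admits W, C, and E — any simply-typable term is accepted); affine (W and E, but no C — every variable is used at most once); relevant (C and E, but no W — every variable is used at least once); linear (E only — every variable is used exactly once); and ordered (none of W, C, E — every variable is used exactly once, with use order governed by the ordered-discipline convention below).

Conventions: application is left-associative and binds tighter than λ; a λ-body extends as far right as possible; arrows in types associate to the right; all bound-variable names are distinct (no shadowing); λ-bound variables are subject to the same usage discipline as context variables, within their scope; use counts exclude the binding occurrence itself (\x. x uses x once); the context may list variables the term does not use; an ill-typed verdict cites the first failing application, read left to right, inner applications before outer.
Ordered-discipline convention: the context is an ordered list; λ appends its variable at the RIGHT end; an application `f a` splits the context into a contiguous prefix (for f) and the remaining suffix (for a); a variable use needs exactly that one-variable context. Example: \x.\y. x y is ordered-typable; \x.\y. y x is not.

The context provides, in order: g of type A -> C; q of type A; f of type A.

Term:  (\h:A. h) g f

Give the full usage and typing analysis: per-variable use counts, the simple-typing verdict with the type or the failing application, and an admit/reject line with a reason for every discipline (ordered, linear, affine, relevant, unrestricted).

counts: g ×1; q ×0; f ×1; h (bound) ×1
left-to-right use order: h, g, f
typing: ill-typed: a function awaiting A gets A -> C
ordered: ✗, the type mismatch rejects it
linear: ✗, not simply typable
affine: ✗, fails simple typing
relevant: ✗, a type mismatch blocks all five
unrestricted: ✗, the type mismatch rejects it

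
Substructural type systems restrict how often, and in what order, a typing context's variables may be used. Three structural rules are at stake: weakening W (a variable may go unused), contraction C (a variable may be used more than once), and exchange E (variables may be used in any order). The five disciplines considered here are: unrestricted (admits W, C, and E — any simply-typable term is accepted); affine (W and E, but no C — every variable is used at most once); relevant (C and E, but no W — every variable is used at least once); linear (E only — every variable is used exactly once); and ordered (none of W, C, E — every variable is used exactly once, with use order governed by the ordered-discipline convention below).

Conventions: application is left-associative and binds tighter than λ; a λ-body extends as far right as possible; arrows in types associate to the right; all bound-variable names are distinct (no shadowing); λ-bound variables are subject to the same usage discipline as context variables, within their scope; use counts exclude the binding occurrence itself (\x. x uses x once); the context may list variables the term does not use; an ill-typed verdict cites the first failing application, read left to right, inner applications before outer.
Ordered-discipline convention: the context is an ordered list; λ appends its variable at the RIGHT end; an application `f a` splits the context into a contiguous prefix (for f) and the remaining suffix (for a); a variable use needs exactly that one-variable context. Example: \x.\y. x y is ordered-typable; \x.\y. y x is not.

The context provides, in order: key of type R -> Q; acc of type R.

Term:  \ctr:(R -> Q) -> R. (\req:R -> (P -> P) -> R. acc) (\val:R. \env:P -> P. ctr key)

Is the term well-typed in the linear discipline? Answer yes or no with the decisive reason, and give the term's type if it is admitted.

no — req, val, env left unused
use counts: key=1, acc=1, ctr [bound]=1, req [bound]=0, val [bound]=0, env [bound]=0
order of uses: acc, ctr, key
typing: well-typed at ((R -> Q) -> R) -> R
summary: ordered ✗, linear ✗, affine ✓, relevant ✗, unrestricted ✓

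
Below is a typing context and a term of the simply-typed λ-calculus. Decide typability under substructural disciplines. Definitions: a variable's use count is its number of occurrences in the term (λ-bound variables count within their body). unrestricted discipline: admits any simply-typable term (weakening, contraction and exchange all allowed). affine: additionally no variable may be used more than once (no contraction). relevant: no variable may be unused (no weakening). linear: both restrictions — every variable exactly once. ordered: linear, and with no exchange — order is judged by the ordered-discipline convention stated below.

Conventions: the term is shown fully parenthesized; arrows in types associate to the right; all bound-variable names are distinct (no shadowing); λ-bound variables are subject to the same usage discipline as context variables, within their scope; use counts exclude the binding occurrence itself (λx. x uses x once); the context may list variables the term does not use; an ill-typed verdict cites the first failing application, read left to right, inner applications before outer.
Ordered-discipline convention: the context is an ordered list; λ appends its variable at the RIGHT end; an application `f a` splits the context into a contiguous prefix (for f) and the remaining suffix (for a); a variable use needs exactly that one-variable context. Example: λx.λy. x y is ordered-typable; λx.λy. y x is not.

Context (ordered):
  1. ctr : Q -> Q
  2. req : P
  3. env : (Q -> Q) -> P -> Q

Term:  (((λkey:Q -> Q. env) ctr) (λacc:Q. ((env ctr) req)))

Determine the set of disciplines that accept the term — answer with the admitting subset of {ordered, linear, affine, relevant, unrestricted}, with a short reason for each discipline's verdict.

accepted by: unrestricted
variable uses: ctr: 2, req: 1, env: 2, key (λ-bound): 0, acc (λ-bound): 0
order of uses: env, ctr, env, ctr, req
typing: the term checks, with type P -> Q
ordered: ✗ — repeated use of ctr ×2, env ×2; needs weakening: key, acc unused
linear: ✗ — repeated use of ctr ×2, env ×2; needs weakening: key, acc unused
affine: ✗ — repeated use of ctr ×2, env ×2
relevant: ✗ — needs weakening: key, acc unused
unrestricted: ✓ — type-checks (P -> Q) and nothing is barred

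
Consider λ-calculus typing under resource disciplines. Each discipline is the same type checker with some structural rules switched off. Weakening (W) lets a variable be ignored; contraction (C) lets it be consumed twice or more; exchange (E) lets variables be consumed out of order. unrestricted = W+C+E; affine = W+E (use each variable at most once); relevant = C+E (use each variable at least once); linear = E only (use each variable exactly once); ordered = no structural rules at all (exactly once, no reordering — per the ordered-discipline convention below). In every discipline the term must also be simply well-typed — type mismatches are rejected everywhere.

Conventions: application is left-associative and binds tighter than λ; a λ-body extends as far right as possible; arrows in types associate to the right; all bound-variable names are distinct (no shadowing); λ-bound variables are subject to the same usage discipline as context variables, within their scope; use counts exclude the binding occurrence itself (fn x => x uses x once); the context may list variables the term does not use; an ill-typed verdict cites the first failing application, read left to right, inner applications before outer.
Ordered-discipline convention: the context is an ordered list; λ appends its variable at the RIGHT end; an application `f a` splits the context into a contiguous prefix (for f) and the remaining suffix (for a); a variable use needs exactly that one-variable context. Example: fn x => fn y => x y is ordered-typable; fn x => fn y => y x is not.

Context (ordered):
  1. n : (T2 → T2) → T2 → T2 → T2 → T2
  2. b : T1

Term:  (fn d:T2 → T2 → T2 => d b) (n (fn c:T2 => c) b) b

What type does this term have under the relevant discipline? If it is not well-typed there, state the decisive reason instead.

not well-typed under relevant — fails simple typing
usage: n ×1, b ×3, d [bound] ×1, c [bound] ×1
use order (left to right): d, b, n, c, b, b
typing: ill-typed: argument of type T1 where T2 is required
summary: ordered ✗ | linear ✗ | affine ✗ | relevant ✗ | unrestricted ✗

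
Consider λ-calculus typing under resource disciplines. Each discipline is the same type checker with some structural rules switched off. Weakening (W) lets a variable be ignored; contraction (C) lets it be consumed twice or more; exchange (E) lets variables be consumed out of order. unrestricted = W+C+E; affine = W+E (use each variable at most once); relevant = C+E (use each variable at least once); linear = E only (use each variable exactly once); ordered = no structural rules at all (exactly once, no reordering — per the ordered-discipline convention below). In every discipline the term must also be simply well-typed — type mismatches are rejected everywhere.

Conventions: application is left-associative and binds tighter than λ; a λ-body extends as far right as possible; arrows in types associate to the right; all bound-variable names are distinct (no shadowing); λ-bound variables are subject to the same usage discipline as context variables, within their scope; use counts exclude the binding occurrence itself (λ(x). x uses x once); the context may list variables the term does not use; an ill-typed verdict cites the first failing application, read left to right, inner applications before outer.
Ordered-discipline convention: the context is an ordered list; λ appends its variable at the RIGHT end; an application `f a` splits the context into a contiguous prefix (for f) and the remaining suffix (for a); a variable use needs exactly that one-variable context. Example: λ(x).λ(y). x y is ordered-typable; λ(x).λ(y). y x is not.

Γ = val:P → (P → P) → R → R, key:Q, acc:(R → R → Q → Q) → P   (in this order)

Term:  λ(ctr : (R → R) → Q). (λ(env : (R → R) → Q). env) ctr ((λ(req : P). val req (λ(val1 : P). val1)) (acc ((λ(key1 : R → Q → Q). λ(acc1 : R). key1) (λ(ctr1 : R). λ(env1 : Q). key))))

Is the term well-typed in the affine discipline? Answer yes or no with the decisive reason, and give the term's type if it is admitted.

yes — no duplicate uses among val, key, acc, ctr, env, req, val1, key1, acc1, ctr1, env1; term : ((R → R) → Q) → Q
variable uses: val: 1; key: 1; acc: 1; ctr (bound): 1; env (bound): 1; req (bound): 1; val1 (bound): 1; key1 (bound): 1; acc1 (bound): 0; ctr1 (bound): 0; env1 (bound): 0
order of uses: env, ctr, val, req, val1, acc, key1, key
typing: well-typed at ((R → R) → Q) → Q
across the five disciplines: ordered ✗ · linear ✗ · affine ✓ · relevant ✗ · unrestricted ✓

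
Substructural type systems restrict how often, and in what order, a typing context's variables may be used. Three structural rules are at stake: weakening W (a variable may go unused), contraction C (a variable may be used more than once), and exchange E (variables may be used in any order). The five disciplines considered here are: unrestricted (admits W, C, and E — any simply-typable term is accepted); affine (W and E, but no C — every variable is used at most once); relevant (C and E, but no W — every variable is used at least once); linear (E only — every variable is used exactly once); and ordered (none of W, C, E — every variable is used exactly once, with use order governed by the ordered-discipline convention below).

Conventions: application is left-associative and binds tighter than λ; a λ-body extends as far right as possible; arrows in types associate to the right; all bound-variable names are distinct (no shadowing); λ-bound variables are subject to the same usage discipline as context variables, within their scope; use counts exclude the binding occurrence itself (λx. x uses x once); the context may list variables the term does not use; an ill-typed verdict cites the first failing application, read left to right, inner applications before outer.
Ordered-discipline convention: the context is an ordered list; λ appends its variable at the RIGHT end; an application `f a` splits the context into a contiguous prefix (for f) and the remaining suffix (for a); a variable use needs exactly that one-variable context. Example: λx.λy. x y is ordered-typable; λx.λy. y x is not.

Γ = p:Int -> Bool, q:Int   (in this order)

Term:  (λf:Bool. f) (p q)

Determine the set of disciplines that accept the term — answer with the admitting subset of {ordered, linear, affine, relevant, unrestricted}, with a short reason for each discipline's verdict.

accepted by: ordered, linear, affine, relevant, unrestricted
use counts: p ×1, q ×1, f [bound] ×1
use order (left to right): f, p, q
typing: well-typed at Bool
ordered ✓ (single-use (p, q, f), ordered derivation ok)
linear ✓ (single use per variable (p, q, f))
affine ✓ (at most one use each (p, q, f))
relevant ✓ (at least one use each (p, q, f))
unrestricted ✓ (simply typable at Bool; W, C, E all held)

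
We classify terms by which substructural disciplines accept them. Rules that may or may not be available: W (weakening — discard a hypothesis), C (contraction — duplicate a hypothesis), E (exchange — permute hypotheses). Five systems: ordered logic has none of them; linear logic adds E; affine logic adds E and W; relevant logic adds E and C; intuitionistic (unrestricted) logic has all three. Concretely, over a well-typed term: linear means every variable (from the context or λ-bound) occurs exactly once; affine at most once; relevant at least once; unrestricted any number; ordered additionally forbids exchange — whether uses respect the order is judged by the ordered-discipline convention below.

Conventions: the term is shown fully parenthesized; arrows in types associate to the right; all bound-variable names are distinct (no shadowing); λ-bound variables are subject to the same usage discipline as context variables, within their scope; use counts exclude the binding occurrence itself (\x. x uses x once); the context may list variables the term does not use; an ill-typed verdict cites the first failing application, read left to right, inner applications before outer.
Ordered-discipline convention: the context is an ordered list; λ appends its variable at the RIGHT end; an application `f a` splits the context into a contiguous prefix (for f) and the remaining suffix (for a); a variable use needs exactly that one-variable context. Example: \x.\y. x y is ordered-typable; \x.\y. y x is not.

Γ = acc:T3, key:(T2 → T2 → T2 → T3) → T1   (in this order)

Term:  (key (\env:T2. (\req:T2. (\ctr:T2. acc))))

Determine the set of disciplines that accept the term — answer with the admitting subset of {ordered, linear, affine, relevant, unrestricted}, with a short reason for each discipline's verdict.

admitting disciplines: affine, unrestricted
counts: acc ×1, key ×1, env [bound] ×0, req [bound] ×0, ctr [bound] ×0
use order (left to right): key, acc
typing: well-typed — term : T1
ordered ✗ (env, req, ctr left unused)
linear ✗ (env, req, ctr left unused)
affine ✓ (none of acc, key, env, req, ctr used more than once)
relevant ✗ (env, req, ctr left unused)
unrestricted ✓ (simply typable at T1; W, C, E all held)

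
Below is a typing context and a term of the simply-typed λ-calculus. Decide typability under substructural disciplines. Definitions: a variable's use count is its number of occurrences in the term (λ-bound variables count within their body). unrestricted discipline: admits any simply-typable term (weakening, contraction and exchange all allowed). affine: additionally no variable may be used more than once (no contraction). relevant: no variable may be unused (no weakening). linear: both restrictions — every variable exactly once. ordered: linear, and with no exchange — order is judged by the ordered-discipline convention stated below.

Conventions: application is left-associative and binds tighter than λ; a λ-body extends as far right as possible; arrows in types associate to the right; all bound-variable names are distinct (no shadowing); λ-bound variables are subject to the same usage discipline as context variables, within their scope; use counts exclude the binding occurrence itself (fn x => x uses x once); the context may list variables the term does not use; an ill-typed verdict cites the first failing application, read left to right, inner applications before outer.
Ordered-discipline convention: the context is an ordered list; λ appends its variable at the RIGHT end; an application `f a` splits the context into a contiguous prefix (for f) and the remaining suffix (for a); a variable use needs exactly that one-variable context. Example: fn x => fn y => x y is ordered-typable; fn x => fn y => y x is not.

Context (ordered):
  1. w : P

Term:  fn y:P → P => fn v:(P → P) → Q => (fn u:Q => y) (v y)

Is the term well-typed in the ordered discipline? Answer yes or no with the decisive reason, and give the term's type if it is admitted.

no — repeated use of y ×2; unused: w, u — weakening required
counts: w: 0, y (bound): 2, v (bound): 1, u (bound): 0
order of uses: y, v, y
typing: ✓ — (P → P) → ((P → P) → Q) → P → P
across the five disciplines: ordered ✗, linear ✗, affine ✗, relevant ✗, unrestricted ✓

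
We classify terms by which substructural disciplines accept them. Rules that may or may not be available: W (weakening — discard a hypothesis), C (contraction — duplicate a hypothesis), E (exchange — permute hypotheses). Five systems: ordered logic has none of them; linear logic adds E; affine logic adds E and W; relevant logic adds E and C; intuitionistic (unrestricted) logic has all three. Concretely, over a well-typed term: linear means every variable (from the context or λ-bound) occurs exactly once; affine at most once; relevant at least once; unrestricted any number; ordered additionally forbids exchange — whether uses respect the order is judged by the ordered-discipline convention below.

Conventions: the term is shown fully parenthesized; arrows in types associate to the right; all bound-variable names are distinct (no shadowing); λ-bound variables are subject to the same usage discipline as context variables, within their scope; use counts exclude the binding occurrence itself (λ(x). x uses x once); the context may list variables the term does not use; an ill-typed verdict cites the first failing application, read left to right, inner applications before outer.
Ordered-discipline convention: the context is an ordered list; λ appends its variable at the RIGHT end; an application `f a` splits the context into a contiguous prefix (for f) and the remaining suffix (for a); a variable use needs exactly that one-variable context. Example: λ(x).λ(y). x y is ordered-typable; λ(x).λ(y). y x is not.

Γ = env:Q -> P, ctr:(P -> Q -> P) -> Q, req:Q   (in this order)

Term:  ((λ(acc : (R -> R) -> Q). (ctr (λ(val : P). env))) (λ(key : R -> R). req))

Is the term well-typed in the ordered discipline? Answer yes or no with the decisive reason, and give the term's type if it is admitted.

no — acc, val, key left unused
usage: env=1; ctr=1; req=1; acc [bound]=0; val [bound]=0; key [bound]=0
order of uses: ctr, env, req
typing: ✓ — Q
per-discipline verdicts: ordered ✗ · linear ✗ · affine ✓ · relevant ✗ · unrestricted ✓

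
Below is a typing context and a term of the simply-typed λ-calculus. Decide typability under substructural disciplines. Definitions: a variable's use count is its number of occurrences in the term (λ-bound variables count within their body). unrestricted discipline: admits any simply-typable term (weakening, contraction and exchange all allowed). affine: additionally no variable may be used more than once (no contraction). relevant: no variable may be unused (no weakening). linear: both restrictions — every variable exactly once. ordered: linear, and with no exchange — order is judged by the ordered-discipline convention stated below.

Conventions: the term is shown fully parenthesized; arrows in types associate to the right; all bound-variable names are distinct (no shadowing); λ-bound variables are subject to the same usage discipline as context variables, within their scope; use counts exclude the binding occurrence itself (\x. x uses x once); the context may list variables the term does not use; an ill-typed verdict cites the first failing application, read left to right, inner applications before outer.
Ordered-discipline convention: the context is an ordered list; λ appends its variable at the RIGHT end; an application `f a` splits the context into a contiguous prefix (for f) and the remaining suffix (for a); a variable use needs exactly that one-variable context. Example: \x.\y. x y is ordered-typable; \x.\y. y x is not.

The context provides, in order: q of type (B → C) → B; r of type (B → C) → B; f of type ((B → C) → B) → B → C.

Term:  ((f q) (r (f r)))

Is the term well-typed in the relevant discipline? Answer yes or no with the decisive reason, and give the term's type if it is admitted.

yes — q, r, f: all used, weakening unneeded; term : C
variable uses: q: 1, r: 2, f: 2
uses in reading order: f, q, r, f, r
typing: well-typed at C
all disciplines: ordered ✗, linear ✗, affine ✗, relevant ✓, unrestricted ✓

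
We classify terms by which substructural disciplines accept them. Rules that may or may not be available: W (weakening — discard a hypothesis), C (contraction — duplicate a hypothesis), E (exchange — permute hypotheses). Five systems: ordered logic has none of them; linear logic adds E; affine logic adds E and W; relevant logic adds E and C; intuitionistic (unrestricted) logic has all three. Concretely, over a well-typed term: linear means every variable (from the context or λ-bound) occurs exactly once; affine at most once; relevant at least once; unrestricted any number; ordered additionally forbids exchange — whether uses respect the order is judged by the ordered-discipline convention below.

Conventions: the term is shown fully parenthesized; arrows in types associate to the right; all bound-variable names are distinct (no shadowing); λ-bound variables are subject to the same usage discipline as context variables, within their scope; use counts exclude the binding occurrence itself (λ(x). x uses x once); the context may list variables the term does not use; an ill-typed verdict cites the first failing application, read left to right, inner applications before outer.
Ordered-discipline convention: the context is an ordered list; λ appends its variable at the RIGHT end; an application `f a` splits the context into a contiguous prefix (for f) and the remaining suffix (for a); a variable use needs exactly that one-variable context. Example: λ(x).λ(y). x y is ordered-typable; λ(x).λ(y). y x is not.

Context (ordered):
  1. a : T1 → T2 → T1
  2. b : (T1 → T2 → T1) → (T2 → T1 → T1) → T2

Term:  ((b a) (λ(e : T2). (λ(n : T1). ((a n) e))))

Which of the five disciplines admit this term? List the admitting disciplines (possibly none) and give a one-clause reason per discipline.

admitting disciplines: relevant, unrestricted
use counts: a ×2; b ×1; e [bound] ×1; n [bound] ×1
use order (left to right): b, a, a, n, e
typing: ✓ — T2
ordered: ✗, a ×2 used more than once (contraction)
linear: ✗, a ×2 used more than once (contraction)
affine: ✗, a ×2 used more than once (contraction)
relevant: ✓, every one of a, b, e, n appears
unrestricted: ✓, typability at T2 is all that's needed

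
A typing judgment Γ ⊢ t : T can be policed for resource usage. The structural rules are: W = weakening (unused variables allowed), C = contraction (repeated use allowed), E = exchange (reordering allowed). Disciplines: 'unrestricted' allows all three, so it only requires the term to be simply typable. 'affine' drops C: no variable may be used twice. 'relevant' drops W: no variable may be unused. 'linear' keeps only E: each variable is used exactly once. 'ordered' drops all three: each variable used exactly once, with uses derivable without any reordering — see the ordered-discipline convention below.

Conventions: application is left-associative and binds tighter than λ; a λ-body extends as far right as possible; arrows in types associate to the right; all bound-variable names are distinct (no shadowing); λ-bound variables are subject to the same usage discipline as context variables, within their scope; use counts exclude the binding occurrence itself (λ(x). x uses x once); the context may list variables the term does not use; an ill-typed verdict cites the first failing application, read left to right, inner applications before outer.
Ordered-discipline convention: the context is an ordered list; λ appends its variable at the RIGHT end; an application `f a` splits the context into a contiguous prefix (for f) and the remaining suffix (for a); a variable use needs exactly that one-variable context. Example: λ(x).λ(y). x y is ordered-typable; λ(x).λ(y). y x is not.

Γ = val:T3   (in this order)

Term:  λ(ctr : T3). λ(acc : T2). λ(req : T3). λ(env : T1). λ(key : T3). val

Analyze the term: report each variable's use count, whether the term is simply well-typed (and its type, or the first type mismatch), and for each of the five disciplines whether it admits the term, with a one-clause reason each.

use counts: val: 1×, ctr (bound): 0×, acc (bound): 0×, req (bound): 0×, env (bound): 0×, key (bound): 0×
left-to-right use order: val
typing: ✓ — T3 → T2 → T3 → T1 → T3 → T3
ordered: ✗ — unused: ctr, acc, req, env, key — weakening required
linear: ✗ — unused: ctr, acc, req, env, key — weakening required
affine: ✓ — val, ctr, acc, req, env, key: no repeats, contraction unneeded
relevant: ✗ — unused: ctr, acc, req, env, key — weakening required
unrestricted: ✓ — simply typable at T3 → T2 → T3 → T1 → T3 → T3; W, C, E all held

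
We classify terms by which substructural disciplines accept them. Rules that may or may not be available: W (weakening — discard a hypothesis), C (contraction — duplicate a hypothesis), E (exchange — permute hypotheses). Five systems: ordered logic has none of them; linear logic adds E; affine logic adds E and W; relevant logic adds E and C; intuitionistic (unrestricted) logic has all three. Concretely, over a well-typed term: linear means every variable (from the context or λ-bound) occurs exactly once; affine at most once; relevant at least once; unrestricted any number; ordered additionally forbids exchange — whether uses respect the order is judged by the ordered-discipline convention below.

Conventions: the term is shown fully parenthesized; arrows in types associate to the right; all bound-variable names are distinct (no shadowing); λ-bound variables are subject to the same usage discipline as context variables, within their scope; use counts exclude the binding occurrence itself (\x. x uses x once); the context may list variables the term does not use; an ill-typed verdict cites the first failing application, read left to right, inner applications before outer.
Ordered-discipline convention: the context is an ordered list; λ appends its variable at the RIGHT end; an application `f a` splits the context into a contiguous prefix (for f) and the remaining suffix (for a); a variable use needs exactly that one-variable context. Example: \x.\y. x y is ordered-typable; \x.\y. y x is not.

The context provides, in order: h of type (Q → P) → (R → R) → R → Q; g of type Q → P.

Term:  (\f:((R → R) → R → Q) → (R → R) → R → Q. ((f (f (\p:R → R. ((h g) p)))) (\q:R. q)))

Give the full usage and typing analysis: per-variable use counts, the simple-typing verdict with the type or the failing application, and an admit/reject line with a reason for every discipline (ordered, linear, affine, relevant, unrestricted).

usage: h: 1; g: 1; f [bound]: 2; p [bound]: 1; q [bound]: 1
uses in reading order: f, f, h, g, p, q
typing: the term checks, with type (((R → R) → R → Q) → (R → R) → R → Q) → R → Q
ordered: ✗, f ×2 used more than once (contraction)
linear: ✗, f ×2 used more than once (contraction)
affine: ✗, f ×2 used more than once (contraction)
relevant: ✓, every one of h, g, f, p, q appears
unrestricted: ✓, well-typed at (((R → R) → R → Q) → (R → R) → R → Q) → R → Q; no restrictions here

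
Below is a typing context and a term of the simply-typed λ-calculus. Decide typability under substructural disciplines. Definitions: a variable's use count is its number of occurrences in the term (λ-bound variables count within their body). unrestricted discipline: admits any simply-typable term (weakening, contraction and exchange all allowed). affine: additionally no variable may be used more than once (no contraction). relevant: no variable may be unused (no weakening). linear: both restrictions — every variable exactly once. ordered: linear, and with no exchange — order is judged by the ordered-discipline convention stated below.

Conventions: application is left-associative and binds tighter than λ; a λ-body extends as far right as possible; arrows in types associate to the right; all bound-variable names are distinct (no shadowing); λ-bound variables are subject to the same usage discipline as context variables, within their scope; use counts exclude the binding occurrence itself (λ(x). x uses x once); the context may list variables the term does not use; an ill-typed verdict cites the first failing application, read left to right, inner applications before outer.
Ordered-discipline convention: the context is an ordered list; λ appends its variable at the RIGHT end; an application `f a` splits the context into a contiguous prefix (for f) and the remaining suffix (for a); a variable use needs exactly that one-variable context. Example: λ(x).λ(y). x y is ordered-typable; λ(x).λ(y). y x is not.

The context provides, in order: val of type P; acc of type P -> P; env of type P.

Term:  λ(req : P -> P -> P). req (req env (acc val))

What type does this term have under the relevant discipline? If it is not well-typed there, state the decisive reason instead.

term : (P -> P -> P) -> P -> P
use counts: val=1, acc=1, env=1, req (bound)=2
uses in reading order: req, req, env, acc, val
typing: well-typed at (P -> P -> P) -> P -> P
across the five disciplines: ordered ✗, linear ✗, affine ✗, relevant ✓, unrestricted ✓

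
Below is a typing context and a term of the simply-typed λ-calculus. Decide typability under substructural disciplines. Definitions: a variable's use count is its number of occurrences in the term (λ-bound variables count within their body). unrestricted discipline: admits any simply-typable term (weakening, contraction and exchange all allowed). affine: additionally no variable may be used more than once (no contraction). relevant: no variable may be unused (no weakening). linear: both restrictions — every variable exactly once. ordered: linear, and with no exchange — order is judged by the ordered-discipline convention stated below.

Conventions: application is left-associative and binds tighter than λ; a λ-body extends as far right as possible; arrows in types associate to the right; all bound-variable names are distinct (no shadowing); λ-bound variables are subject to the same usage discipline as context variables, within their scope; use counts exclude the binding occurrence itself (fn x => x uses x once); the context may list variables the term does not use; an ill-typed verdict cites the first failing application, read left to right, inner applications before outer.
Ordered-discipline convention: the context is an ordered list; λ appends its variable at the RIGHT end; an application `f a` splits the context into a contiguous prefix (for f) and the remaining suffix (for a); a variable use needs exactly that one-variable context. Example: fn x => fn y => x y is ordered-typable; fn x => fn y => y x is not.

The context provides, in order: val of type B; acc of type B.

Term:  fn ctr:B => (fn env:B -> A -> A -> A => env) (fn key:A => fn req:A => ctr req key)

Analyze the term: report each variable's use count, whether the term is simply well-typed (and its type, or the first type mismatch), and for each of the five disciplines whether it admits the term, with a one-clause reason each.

variable uses: val=0, acc=0, ctr (λ-bound)=1, env (λ-bound)=1, key (λ-bound)=1, req (λ-bound)=1
order of uses: env, ctr, req, key
typing: ill-typed: non-function type B applied to an argument
ordered: ✗, not simply typable
linear: ✗, fails simple typing
affine: ✗, a type mismatch blocks all five
relevant: ✗, the type mismatch rejects it
unrestricted: ✗, not simply typable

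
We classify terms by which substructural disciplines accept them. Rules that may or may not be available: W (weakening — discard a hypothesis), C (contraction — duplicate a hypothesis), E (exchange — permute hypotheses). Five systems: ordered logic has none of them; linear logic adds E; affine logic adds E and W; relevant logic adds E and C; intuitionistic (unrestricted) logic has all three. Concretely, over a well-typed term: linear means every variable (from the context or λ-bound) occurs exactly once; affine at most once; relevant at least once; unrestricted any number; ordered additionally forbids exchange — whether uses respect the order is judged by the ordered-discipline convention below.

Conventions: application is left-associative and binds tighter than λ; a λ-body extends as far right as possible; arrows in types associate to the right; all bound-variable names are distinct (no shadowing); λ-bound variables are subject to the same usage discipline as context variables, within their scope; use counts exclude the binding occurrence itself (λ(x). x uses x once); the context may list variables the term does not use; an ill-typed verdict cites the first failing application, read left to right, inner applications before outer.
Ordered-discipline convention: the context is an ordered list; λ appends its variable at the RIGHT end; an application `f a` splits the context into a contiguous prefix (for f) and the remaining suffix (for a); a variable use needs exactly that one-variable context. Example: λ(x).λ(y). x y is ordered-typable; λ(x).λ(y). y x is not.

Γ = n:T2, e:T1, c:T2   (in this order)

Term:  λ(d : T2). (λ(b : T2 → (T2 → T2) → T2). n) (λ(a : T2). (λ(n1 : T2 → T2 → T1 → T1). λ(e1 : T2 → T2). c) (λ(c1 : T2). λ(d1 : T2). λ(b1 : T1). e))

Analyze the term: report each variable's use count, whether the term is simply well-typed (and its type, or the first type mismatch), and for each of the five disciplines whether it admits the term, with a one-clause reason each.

use counts: n=1, e=1, c=1, d (λ-bound)=0, b (λ-bound)=0, a (λ-bound)=0, n1 (λ-bound)=0, e1 (λ-bound)=0, c1 (λ-bound)=0, d1 (λ-bound)=0, b1 (λ-bound)=0
uses in reading order: n, c, e
typing: well-typed — term : T2 → T2
ordered ✗ (unused: d, b, a, n1, e1, c1, d1, b1 — weakening required)
linear ✗ (unused: d, b, a, n1, e1, c1, d1, b1 — weakening required)
affine ✓ (n, e, c, d, b, a, n1, e1, c1, d1, b1: no repeats, contraction unneeded)
relevant ✗ (unused: d, b, a, n1, e1, c1, d1, b1 — weakening required)
unrestricted ✓ (type-checks (T2 → T2) and nothing is barred)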